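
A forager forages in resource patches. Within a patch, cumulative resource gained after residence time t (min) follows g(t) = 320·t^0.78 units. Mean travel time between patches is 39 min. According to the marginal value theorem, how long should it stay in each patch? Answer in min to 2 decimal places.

138.27 min

Optimal t* satisfies g'(t*) = g(t*)/(T + t*).
g'(t) = 0.78·320·t^-0.22. Setting 0.78·320·t^-0.22 = 320·t^0.78/(39+t) gives 0.78(39+t) = t, so 0.22·t = 0.78×39.
t* = 0.78×39/0.22 = 138.3 min.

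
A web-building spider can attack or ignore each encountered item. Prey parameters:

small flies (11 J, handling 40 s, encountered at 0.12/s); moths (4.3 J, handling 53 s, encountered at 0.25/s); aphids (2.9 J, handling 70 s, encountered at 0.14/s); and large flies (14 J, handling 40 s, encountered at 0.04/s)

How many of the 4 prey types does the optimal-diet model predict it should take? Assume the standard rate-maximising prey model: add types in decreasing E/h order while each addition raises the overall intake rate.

E/h in descending order: large flies 0.35, small flies 0.275, moths 0.0811, aphids 0.0414 J/s. The optimal diet is the largest prefix of this list for which every included type satisfies E_i/h_i > R on the types above it.
Rate on top 1: 0.2154. small flies: 0.275 > 0.2154 → include.
Rate on top 2: 0.2541. moths: 0.0811 < 0.2541 → exclude; stop.
Optimal diet: large flies, small flies — 2 of 4 types.

2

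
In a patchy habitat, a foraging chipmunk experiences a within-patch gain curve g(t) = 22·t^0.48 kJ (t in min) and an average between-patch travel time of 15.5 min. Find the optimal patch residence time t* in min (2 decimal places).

14.31 min

Maximise g(t)/(T+t): set derivative to zero → g'(t)(T+t) = g(t).
g'(t) = 0.48·22·t^-0.52. Setting 0.48·22·t^-0.52 = 22·t^0.48/(15.5+t) gives 0.48(15.5+t) = t, so 0.52·t = 0.48×15.5.
t* = 0.48×15.5/0.52 = 14.31 min.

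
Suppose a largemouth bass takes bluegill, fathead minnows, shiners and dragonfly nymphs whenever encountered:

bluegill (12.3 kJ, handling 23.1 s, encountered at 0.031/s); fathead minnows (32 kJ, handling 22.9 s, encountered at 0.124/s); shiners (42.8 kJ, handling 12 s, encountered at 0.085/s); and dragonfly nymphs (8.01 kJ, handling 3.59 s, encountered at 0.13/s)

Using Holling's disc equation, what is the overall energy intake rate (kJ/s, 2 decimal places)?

1.49 kJ/s

Energy encountered per unit search time: 0.031×12.3 + 0.124×32 + 0.085×42.8 + 0.13×8.01 = 9.029 kJ/s.
Handling time per unit search time: 0.031×23.1 + 0.124×22.9 + 0.085×12 + 0.13×3.59 = 5.042.
Rate = 9.029/(1 + 5.042) = 1.494 kJ/s.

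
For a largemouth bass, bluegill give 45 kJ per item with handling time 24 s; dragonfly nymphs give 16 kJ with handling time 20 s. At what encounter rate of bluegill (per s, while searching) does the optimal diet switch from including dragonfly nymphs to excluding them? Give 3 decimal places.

Drop dragonfly nymphs once their profitability E₂/h₂ falls below the rate achievable on bluegill alone: E₂/h₂ = λE₁/(1 + λh₁).
Solve for λ: λE₁h₂ = E₂(1 + λh₁) → λ(E₁h₂ − E₂h₁) = E₂ → λ = E₂/(E₁h₂ − E₂h₁).
λ = 16/(45×20 − 16×24) = 16/516 = 0.03101 per s.

0.031 per s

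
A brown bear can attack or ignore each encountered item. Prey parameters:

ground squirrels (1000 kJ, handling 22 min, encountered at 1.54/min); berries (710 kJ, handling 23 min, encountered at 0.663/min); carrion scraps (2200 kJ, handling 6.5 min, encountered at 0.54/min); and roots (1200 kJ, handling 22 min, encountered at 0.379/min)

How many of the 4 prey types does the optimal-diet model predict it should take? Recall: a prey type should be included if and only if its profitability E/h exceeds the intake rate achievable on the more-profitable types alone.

Profitabilities (E/h, kJ/min): carrion scraps 338, roots 54.5, ground squirrels 45.5, berries 30.9. Add prey in this order while the next type's profitability exceeds the intake rate on those already taken.
Rate on top 1: 263.4. roots: 54.5 < 263.4 → exclude; stop.
Optimal diet: carrion scraps — 1 of 4 types.

1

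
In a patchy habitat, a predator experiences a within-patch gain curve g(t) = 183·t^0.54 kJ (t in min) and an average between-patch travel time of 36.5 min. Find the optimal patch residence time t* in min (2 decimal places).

42.85 min

Optimal t* satisfies g'(t*) = g(t*)/(T + t*).
g'(t) = 0.54·183·t^-0.46. Setting 0.54·183·t^-0.46 = 183·t^0.54/(36.5+t) gives 0.54(36.5+t) = t, so 0.46·t = 0.54×36.5.
t* = 0.54×36.5/0.46 = 42.85 min.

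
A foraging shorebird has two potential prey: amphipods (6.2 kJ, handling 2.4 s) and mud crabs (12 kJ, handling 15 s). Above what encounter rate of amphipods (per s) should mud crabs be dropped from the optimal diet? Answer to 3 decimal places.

Drop mud crabs once their profitability E₂/h₂ falls below the rate achievable on amphipods alone: E₂/h₂ = λE₁/(1 + λh₁).
Solve for λ: λE₁h₂ = E₂(1 + λh₁) → λ(E₁h₂ − E₂h₁) = E₂ → λ = E₂/(E₁h₂ − E₂h₁).
λ = 12/(6.2×15 − 12×2.4) = 12/64.2 = 0.1869 per s.

0.187 per s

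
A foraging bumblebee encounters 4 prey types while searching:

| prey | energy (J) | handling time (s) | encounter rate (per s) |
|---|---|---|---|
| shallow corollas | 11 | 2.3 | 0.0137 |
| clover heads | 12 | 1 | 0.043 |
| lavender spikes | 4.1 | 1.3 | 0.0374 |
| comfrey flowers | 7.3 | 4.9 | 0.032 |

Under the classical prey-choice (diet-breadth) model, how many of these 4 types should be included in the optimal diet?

E/h in descending order: clover heads 12, shallow corollas 4.78, lavender spikes 3.15, comfrey flowers 1.49 J/s. The optimal diet is the largest prefix of this list for which every included type satisfies E_i/h_i > R on the types above it.
Rate on top 1: 0.4947. shallow corollas: 4.78 > 0.4947 → include.
Rate on top 2: 0.6205. lavender spikes: 3.15 > 0.6205 → include.
Rate on top 3: 0.7301. comfrey flowers: 1.49 > 0.7301 → include.
Optimal diet: clover heads, shallow corollas, lavender spikes, comfrey flowers — 4 of 4 types.

4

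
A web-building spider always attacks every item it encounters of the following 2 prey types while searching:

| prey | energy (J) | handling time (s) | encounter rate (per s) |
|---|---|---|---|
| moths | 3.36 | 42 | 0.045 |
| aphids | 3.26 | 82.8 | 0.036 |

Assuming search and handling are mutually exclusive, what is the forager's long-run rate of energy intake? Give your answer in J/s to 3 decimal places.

0.046 J/s

R = (0.045×3.36 + 0.036×3.26) / (1 + 0.045×42 + 0.036×82.8) = 0.2686/5.871 = 0.04575 J/s.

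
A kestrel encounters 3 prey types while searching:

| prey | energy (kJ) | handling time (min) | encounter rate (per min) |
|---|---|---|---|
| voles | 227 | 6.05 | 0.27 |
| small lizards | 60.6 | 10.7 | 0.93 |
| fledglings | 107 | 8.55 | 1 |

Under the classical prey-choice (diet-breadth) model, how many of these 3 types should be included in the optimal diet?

E/h in descending order: voles 37.5, fledglings 12.5, small lizards 5.66 kJ/min. The optimal diet is the largest prefix of this list for which every included type satisfies E_i/h_i > R on the types above it.
Rate on top 1: 23.27. fledglings: 12.5 < 23.27 → exclude; stop.
Optimal diet: voles — 1 of 3 types.

1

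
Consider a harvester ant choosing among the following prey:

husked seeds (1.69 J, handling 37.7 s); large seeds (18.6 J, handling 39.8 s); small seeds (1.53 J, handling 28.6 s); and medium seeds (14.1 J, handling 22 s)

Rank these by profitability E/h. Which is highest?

In descending order of E/h:
medium seeds: 14.1/22 = 0.641 J/s
large seeds: 18.6/39.8 = 0.467 J/s
small seeds: 1.53/28.6 = 0.0535 J/s
husked seeds: 1.69/37.7 = 0.0448 J/s

medium seeds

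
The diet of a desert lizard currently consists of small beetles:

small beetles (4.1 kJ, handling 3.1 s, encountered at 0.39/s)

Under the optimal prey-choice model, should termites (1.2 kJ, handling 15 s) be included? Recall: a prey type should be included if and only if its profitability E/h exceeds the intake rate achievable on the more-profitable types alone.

Current rate: (0.39×4.1)/(1 + 0.39×3.1) = 0.7239 kJ/s.
Profitability of termites: 1.2/15 = 0.08 kJ/s.
0.08 < 0.7239, so adding termites would lower the average — exclude it.

No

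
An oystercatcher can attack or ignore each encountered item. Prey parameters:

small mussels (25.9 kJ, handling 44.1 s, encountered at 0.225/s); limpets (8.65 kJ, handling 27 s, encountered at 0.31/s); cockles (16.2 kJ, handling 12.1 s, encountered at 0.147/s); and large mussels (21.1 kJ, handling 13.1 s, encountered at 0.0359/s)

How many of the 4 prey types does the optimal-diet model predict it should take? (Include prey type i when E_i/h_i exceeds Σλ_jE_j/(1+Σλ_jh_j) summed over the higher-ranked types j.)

Profitabilities (E/h, kJ/s): large mussels 1.61, cockles 1.34, small mussels 0.587, limpets 0.32. Add prey in this order while the next type's profitability exceeds the intake rate on those already taken.
Rate on top 1: 0.5152. cockles: 1.34 > 0.5152 → include.
Rate on top 2: 0.9661. small mussels: 0.587 < 0.9661 → exclude; stop.
Optimal diet: large mussels, cockles — 2 of 4 types.

2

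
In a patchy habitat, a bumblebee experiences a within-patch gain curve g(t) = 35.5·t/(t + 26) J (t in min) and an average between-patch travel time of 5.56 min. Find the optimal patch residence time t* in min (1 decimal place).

12.0 min

By the marginal value theorem, leave when the instantaneous gain rate g'(t) equals the habitat-wide average g(t)/(T + t).
g'(t) = 35.5·26/(t + 26)². Setting 35.5·26/(t+26)² = 35.5t/[(t+26)(5.56+t)] gives 26(5.56+t) = t(t+26), so t² = 26×5.56 = 144.6.
t* = √144.6 = 12.02 min.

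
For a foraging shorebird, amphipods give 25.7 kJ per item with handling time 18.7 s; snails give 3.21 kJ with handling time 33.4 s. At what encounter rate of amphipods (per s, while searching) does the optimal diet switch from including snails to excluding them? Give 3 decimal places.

Drop snails once their profitability E₂/h₂ falls below the rate achievable on amphipods alone: E₂/h₂ = λE₁/(1 + λh₁).
Solve for λ: λE₁h₂ = E₂(1 + λh₁) → λ(E₁h₂ − E₂h₁) = E₂ → λ = E₂/(E₁h₂ − E₂h₁).
λ = 3.21/(25.7×33.4 − 3.21×18.7) = 3.21/798.4 = 0.004021 per s.

0.004 per s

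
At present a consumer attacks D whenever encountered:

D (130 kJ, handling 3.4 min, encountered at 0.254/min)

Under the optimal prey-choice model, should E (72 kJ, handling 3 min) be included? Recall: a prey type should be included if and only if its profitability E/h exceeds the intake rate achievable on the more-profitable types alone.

On D alone, R = ΣλE/(1+Σλh) = 33.02/1.864 = 17.72 kJ/min.
Profitability of E: 72/3 = 24 kJ/min.
24 > 17.72, so adding E raises the average — include it.

Yes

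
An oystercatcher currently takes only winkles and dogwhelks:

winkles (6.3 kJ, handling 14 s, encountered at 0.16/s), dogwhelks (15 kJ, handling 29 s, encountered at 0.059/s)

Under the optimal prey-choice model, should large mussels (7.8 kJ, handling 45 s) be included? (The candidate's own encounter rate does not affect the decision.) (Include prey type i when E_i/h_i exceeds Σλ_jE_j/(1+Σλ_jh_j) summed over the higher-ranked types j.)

No

On winkles and dogwhelks alone, R = ΣλE/(1+Σλh) = 1.893/4.951 = 0.3823 kJ/s.
Profitability of large mussels: 7.8/45 = 0.1733 kJ/s.
0.1733 < 0.3823, so adding large mussels would lower the average — exclude it.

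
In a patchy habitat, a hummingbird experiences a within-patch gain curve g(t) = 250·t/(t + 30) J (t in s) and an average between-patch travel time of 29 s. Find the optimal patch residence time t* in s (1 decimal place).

29.5 s

Maximise g(t)/(T+t): set derivative to zero → g'(t)(T+t) = g(t).
g'(t) = 250·30/(t + 30)². Setting 250·30/(t+30)² = 250t/[(t+30)(29+t)] gives 30(29+t) = t(t+30), so t² = 30×29 = 870.
t* = √870 = 29.5 s.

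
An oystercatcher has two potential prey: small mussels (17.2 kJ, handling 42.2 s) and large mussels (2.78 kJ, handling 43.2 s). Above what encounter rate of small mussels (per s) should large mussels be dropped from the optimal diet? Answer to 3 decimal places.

0.004 per s

Drop large mussels once their profitability E₂/h₂ falls below the rate achievable on small mussels alone: E₂/h₂ = λE₁/(1 + λh₁).
Solve for λ: λE₁h₂ = E₂(1 + λh₁) → λ(E₁h₂ − E₂h₁) = E₂ → λ = E₂/(E₁h₂ − E₂h₁).
λ = 2.78/(17.2×43.2 − 2.78×42.2) = 2.78/625.7 = 0.004443 per s.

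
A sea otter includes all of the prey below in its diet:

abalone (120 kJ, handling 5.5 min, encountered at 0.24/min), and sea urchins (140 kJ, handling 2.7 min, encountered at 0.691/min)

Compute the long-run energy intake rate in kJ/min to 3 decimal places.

R = Σλ_iE_i / (1 + Σλ_ih_i)
Numerator: 0.24×120 + 0.691×140 = 125.5
Denominator: 1 + 0.24×5.5 + 0.691×2.7 = 4.186
R = 125.5/4.186 = 29.99 kJ/min

29.993 kJ/min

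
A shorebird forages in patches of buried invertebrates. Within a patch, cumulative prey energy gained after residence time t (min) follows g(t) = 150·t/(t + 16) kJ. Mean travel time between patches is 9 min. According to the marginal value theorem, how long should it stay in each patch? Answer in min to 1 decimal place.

12.0 min

Optimal t* satisfies g'(t*) = g(t*)/(T + t*).
g'(t) = 150·16/(t + 16)². Setting 150·16/(t+16)² = 150t/[(t+16)(9+t)] gives 16(9+t) = t(t+16), so t² = 16×9 = 144.
t* = √144 = 12 min.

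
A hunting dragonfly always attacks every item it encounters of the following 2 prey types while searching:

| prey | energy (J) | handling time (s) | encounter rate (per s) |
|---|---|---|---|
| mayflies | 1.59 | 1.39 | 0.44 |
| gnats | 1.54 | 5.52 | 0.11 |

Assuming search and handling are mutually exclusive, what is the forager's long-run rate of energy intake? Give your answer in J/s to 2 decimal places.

0.39 J/s

R = (0.44×1.59 + 0.11×1.54) / (1 + 0.44×1.39 + 0.11×5.52) = 0.869/2.219 = 0.3917 J/s.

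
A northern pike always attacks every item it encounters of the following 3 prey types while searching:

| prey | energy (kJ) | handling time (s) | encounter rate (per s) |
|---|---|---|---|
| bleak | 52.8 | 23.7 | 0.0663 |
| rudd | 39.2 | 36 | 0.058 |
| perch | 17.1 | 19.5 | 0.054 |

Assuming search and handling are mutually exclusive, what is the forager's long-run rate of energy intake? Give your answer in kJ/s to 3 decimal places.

R = Σλ_iE_i / (1 + Σλ_ih_i)
Numerator: 0.0663×52.8 + 0.058×39.2 + 0.054×17.1 = 6.698
Denominator: 1 + 0.0663×23.7 + 0.058×36 + 0.054×19.5 = 5.712
R = 6.698/5.712 = 1.172 kJ/s

1.172 kJ/s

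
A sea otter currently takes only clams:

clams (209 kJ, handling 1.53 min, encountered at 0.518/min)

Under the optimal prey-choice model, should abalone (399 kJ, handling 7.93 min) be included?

Intake rate on the current diet: R = (0.518×209) / (1 + 0.518×1.53) = 108.3/1.793 = 60.4 kJ/min.
abalone: E/h = 399/7.93 = 50.32 kJ/min.
Since 50.32 < R, time spent handling abalone is better spent searching.

No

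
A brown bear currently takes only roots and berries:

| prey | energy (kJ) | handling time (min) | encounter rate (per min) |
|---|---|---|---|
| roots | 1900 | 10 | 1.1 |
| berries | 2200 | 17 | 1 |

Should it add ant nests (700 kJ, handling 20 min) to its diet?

On roots and berries alone, R = ΣλE/(1+Σλh) = 4290/29 = 147.9 kJ/min.
Profitability of ant nests: 700/20 = 35 kJ/min.
Since 35 < R, time spent handling ant nests is better spent searching.

No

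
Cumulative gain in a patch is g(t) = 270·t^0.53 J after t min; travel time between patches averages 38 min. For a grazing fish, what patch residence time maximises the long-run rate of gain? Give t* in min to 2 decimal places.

42.85 min

By the marginal value theorem, leave when the instantaneous gain rate g'(t) equals the habitat-wide average g(t)/(T + t).
g'(t) = 0.53·270·t^-0.47. Setting 0.53·270·t^-0.47 = 270·t^0.53/(38+t) gives 0.53(38+t) = t, so 0.47·t = 0.53×38.
t* = 0.53×38/0.47 = 42.85 min.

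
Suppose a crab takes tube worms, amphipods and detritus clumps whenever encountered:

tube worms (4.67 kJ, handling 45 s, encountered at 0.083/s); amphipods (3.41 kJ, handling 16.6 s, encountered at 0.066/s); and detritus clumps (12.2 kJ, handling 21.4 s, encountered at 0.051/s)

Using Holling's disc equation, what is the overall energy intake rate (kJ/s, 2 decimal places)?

0.18 kJ/s

Energy encountered per unit search time: 0.083×4.67 + 0.066×3.41 + 0.051×12.2 = 1.235 kJ/s.
Handling time per unit search time: 0.083×45 + 0.066×16.6 + 0.051×21.4 = 5.922.
Rate = 1.235/(1 + 5.922) = 0.1784 kJ/s.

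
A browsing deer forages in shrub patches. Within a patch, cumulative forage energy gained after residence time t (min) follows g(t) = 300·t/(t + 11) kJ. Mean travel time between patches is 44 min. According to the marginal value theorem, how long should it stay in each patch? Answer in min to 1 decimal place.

By the marginal value theorem, leave when the instantaneous gain rate g'(t) equals the habitat-wide average g(t)/(T + t).
g'(t) = 300·11/(t + 11)². Setting 300·11/(t+11)² = 300t/[(t+11)(44+t)] gives 11(44+t) = t(t+11), so t² = 11×44 = 484.
t* = √484 = 22 min.

22.0 min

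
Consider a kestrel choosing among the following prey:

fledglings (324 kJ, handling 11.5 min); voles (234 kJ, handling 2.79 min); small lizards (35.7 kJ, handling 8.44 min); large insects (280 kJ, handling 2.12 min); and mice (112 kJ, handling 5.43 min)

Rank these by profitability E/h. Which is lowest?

small lizards

Profitability E/h (kJ/min): fledglings = 324/11.5 = 28.2, voles = 234/2.79 = 83.9, small lizards = 35.7/8.44 = 4.23, large insects = 280/2.12 = 132, mice = 112/5.43 = 20.6.
Ranked: large insects > voles > fledglings > mice > small lizards.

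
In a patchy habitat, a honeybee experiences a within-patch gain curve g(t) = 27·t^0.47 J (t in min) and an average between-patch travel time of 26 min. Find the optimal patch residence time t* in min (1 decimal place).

Optimal t* satisfies g'(t*) = g(t*)/(T + t*).
g'(t) = 0.47·27·t^-0.53. Setting 0.47·27·t^-0.53 = 27·t^0.47/(26+t) gives 0.47(26+t) = t, so 0.53·t = 0.47×26.
t* = 0.47×26/0.53 = 23.06 min.

23.1 min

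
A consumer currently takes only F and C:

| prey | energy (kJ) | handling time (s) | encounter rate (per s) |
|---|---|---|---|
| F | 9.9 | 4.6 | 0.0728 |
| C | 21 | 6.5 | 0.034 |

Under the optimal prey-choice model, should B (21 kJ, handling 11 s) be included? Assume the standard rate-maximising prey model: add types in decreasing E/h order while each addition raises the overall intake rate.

Current rate: (0.0728×9.9 + 0.034×21)/(1 + 0.0728×4.6 + 0.034×6.5) = 0.9221 kJ/s.
Profitability of B: 21/11 = 1.909 kJ/s.
Since 1.909 > R, including B increases the long-run rate.

Yes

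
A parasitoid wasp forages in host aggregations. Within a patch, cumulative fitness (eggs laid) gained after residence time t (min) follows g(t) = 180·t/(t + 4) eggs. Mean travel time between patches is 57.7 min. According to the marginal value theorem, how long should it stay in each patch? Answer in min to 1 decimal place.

Maximise g(t)/(T+t): set derivative to zero → g'(t)(T+t) = g(t).
g'(t) = 180·4/(t + 4)². Setting 180·4/(t+4)² = 180t/[(t+4)(57.7+t)] gives 4(57.7+t) = t(t+4), so t² = 4×57.7 = 230.8.
t* = √230.8 = 15.19 min.

15.2 min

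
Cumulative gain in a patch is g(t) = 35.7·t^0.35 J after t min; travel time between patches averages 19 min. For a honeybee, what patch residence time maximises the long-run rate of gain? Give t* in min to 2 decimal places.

Optimal t* satisfies g'(t*) = g(t*)/(T + t*).
g'(t) = 0.35·35.7·t^-0.65. Setting 0.35·35.7·t^-0.65 = 35.7·t^0.35/(19+t) gives 0.35(19+t) = t, so 0.65·t = 0.35×19.
t* = 0.35×19/0.65 = 10.23 min.

10.23 min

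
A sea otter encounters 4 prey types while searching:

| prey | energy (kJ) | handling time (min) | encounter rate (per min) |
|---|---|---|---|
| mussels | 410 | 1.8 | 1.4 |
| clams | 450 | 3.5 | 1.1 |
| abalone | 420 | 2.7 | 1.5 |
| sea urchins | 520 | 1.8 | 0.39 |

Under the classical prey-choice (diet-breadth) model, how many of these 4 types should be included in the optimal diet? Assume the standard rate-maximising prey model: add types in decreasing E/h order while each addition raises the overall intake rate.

Profitabilities (E/h, kJ/min): sea urchins 289, mussels 228, abalone 156, clams 129. Add prey in this order while the next type's profitability exceeds the intake rate on those already taken.
Rate on top 1: 119.2. mussels: 228 > 119.2 → include.
Rate on top 2: 184. abalone: 156 < 184 → exclude; stop.
Optimal diet: sea urchins, mussels — 2 of 4 types.

2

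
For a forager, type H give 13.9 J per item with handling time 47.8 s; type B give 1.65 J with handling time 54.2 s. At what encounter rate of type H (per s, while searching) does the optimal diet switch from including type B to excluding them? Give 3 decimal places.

Drop type B once their profitability E₂/h₂ falls below the rate achievable on type H alone: E₂/h₂ = λE₁/(1 + λh₁).
Solve for λ: λE₁h₂ = E₂(1 + λh₁) → λ(E₁h₂ − E₂h₁) = E₂ → λ = E₂/(E₁h₂ − E₂h₁).
λ = 1.65/(13.9×54.2 − 1.65×47.8) = 1.65/674.5 = 0.002446 per s.

0.002 per s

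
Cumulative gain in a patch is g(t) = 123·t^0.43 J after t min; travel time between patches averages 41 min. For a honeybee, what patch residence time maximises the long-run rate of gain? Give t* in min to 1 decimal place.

30.9 min

Optimal t* satisfies g'(t*) = g(t*)/(T + t*).
g'(t) = 0.43·123·t^-0.57. Setting 0.43·123·t^-0.57 = 123·t^0.43/(41+t) gives 0.43(41+t) = t, so 0.57·t = 0.43×41.
t* = 0.43×41/0.57 = 30.93 min.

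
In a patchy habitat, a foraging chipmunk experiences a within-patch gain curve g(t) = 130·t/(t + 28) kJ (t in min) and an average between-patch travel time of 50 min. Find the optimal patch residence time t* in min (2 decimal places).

37.42 min

Maximise g(t)/(T+t): set derivative to zero → g'(t)(T+t) = g(t).
g'(t) = 130·28/(t + 28)². Setting 130·28/(t+28)² = 130t/[(t+28)(50+t)] gives 28(50+t) = t(t+28), so t² = 28×50 = 1400.
t* = √1400 = 37.42 min.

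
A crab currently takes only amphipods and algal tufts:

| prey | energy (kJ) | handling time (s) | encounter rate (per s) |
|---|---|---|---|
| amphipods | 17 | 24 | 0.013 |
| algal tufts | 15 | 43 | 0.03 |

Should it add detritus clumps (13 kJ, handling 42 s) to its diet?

Intake rate on the current diet: R = (0.013×17 + 0.03×15) / (1 + 0.013×24 + 0.03×43) = 0.671/2.602 = 0.2579 kJ/s.
Profitability of detritus clumps: 13/42 = 0.3095 kJ/s.
Since 0.3095 > R, including detritus clumps increases the long-run rate.

Yes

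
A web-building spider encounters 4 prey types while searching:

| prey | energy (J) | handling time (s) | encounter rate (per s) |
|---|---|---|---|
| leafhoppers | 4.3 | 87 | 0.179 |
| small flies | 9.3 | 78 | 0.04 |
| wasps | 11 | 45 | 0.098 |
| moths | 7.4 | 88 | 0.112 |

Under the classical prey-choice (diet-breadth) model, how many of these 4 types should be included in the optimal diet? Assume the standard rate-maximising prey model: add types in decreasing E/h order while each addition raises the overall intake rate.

1

Profitabilities (E/h, J/s): wasps 0.244, small flies 0.119, moths 0.0841, leafhoppers 0.0494. Add prey in this order while the next type's profitability exceeds the intake rate on those already taken.
Rate on top 1: 0.1993. small flies: 0.119 < 0.1993 → exclude; stop.
Optimal diet: wasps — 1 of 4 types.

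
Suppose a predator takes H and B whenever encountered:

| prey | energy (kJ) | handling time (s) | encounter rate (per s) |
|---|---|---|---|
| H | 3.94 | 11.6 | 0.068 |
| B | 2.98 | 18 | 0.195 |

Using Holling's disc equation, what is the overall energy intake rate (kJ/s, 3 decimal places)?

R = Σλ_iE_i / (1 + Σλ_ih_i)
Numerator: 0.068×3.94 + 0.195×2.98 = 0.849
Denominator: 1 + 0.068×11.6 + 0.195×18 = 5.299
R = 0.849/5.299 = 0.1602 kJ/s

0.160 kJ/s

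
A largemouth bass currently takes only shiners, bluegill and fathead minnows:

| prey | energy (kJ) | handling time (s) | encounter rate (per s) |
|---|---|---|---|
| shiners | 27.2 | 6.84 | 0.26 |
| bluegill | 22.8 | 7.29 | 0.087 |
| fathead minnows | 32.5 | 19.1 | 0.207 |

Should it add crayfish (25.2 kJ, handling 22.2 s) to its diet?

No

On shiners, bluegill and fathead minnows alone, R = ΣλE/(1+Σλh) = 15.78/7.366 = 2.143 kJ/s.
Profitability of crayfish: 25.2/22.2 = 1.135 kJ/s.
Since 1.135 < R, time spent handling crayfish is better spent searching.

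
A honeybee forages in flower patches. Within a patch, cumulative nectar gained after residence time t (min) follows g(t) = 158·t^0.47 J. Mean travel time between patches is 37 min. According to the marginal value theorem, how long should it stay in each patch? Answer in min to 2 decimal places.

32.81 min

Optimal t* satisfies g'(t*) = g(t*)/(T + t*).
g'(t) = 0.47·158·t^-0.53. Setting 0.47·158·t^-0.53 = 158·t^0.47/(37+t) gives 0.47(37+t) = t, so 0.53·t = 0.47×37.
t* = 0.47×37/0.53 = 32.81 min.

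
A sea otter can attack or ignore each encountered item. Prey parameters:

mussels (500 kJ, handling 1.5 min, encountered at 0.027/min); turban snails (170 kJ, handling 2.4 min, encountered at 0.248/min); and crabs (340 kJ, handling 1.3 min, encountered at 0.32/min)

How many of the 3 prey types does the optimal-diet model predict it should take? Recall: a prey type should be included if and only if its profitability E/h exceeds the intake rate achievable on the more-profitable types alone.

2

E/h in descending order: mussels 333, crabs 262, turban snails 70.8 kJ/min. The optimal diet is the largest prefix of this list for which every included type satisfies E_i/h_i > R on the types above it.
Rate on top 1: 12.97. crabs: 262 > 12.97 → include.
Rate on top 2: 83.97. turban snails: 70.8 < 83.97 → exclude; stop.
Optimal diet: mussels, crabs — 2 of 3 types.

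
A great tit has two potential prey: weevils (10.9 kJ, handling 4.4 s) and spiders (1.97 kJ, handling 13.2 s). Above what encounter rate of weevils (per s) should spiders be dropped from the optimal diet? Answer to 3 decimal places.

Drop spiders once their profitability E₂/h₂ falls below the rate achievable on weevils alone: E₂/h₂ = λE₁/(1 + λh₁).
Solve for λ: λE₁h₂ = E₂(1 + λh₁) → λ(E₁h₂ − E₂h₁) = E₂ → λ = E₂/(E₁h₂ − E₂h₁).
λ = 1.97/(10.9×13.2 − 1.97×4.4) = 1.97/135.2 = 0.01457 per s.

0.015 per s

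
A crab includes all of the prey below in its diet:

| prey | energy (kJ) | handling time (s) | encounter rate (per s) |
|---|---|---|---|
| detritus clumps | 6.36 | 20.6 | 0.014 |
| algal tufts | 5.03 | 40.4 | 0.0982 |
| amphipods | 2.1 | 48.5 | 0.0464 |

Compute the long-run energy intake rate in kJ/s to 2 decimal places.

0.09 kJ/s

Energy encountered per unit search time: 0.014×6.36 + 0.0982×5.03 + 0.0464×2.1 = 0.6804 kJ/s.
Handling time per unit search time: 0.014×20.6 + 0.0982×40.4 + 0.0464×48.5 = 6.506.
Rate = 0.6804/(1 + 6.506) = 0.09065 kJ/s.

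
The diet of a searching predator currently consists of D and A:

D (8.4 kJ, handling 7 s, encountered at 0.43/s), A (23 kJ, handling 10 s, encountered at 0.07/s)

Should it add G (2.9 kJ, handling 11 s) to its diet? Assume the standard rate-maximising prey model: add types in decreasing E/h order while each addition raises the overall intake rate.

No

Current rate: (0.43×8.4 + 0.07×23)/(1 + 0.43×7 + 0.07×10) = 1.109 kJ/s.
Profitability of G: 2.9/11 = 0.2636 kJ/s.
Since 0.2636 < R, time spent handling G is better spent searching.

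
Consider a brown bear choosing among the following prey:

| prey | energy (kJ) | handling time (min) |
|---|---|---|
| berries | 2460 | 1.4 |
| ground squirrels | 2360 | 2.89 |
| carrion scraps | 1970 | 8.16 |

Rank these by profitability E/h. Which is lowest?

carrion scraps

In descending order of E/h:
berries: 2460/1.4 = 1.76e+03 kJ/min
ground squirrels: 2360/2.89 = 817 kJ/min
carrion scraps: 1970/8.16 = 241 kJ/min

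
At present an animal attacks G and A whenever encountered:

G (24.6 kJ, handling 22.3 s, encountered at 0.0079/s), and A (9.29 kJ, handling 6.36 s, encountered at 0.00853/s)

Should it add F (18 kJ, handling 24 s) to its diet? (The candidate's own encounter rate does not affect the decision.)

Intake rate on the current diet: R = (0.0079×24.6 + 0.00853×9.29) / (1 + 0.0079×22.3 + 0.00853×6.36) = 0.2736/1.23 = 0.2223 kJ/s.
F: E/h = 18/24 = 0.75 kJ/s.
0.75 > 0.2223, so adding F raises the average — include it.

Yes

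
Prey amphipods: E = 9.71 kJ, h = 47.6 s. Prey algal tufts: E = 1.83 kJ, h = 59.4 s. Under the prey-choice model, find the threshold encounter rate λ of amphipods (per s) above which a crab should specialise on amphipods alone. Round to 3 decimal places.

At the threshold, the rate on amphipods alone equals the profitability of algal tufts: λ·9.71/(1 + λ·47.6) = 1.83/59.4 = 0.03081.
Rearranging, λ(9.71 − 0.03081×47.6) = 0.03081, so λ = 0.03081/8.244 = 0.003737 per s.

0.004 per s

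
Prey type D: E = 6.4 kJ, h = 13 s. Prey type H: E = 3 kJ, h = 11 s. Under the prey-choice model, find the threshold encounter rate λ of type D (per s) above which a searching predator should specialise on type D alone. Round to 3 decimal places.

0.096 per s

The zero-one rule: include type H iff E₂/h₂ > λE₁/(1+λh₁). Equality gives the switch point.
λE₁h₂ = E₂ + λE₂h₁ ⇒ λ = E₂/(E₁h₂ − E₂h₁) = 3/(70.4 − 39) = 0.09554 per s.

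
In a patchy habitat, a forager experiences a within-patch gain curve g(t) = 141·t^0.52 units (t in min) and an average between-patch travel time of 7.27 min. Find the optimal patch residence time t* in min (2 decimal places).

7.88 min

Maximise g(t)/(T+t): set derivative to zero → g'(t)(T+t) = g(t).
g'(t) = 0.52·141·t^-0.48. Setting 0.52·141·t^-0.48 = 141·t^0.52/(7.27+t) gives 0.52(7.27+t) = t, so 0.48·t = 0.52×7.27.
t* = 0.52×7.27/0.48 = 7.876 min.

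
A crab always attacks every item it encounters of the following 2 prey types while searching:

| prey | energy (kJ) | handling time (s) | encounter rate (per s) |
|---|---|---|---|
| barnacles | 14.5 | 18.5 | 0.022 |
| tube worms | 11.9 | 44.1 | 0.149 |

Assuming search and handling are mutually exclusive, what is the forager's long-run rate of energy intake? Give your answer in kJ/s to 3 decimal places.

0.262 kJ/s

R = (0.022×14.5 + 0.149×11.9) / (1 + 0.022×18.5 + 0.149×44.1) = 2.092/7.978 = 0.2622 kJ/s.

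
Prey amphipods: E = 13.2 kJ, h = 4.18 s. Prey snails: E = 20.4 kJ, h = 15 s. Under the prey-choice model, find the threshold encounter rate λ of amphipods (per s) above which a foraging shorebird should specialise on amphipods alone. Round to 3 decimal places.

0.181 per s

The zero-one rule: include snails iff E₂/h₂ > λE₁/(1+λh₁). Equality gives the switch point.
λE₁h₂ = E₂ + λE₂h₁ ⇒ λ = E₂/(E₁h₂ − E₂h₁) = 20.4/(198 − 85.27) = 0.181 per s.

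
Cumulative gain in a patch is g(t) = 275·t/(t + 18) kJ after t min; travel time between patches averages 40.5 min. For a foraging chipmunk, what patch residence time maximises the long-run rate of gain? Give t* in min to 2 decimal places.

By the marginal value theorem, leave when the instantaneous gain rate g'(t) equals the habitat-wide average g(t)/(T + t).
g'(t) = 275·18/(t + 18)². Setting 275·18/(t+18)² = 275t/[(t+18)(40.5+t)] gives 18(40.5+t) = t(t+18), so t² = 18×40.5 = 729.
t* = √729 = 27 min.

27.00 min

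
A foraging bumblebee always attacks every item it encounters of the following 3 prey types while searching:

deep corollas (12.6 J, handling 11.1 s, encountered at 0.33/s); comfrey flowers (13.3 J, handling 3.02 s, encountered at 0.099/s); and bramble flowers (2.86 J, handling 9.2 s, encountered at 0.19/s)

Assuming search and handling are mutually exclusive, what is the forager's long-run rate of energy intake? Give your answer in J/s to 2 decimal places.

0.90 J/s

R = (0.33×12.6 + 0.099×13.3 + 0.19×2.86) / (1 + 0.33×11.1 + 0.099×3.02 + 0.19×9.2) = 6.018/6.71 = 0.8969 J/s.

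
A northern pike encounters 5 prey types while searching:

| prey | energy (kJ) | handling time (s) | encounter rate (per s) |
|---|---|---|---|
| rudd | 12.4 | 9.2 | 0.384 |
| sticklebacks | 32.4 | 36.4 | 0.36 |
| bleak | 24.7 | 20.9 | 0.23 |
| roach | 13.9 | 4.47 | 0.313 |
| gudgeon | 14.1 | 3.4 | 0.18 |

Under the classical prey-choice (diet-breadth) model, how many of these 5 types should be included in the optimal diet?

2

E/h in descending order: gudgeon 4.15, roach 3.11, rudd 1.35, bleak 1.18, sticklebacks 0.89 kJ/s. The optimal diet is the largest prefix of this list for which every included type satisfies E_i/h_i > R on the types above it.
Rate on top 1: 1.574. roach: 3.11 > 1.574 → include.
Rate on top 2: 2.288. rudd: 1.35 < 2.288 → exclude; stop.
Optimal diet: gudgeon, roach — 2 of 5 types.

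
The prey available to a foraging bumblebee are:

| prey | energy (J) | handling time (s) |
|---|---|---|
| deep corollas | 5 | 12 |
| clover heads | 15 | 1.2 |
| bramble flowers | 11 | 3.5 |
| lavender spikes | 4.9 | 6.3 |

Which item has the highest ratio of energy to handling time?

Profitability E/h (J/s): deep corollas = 5/12 = 0.417, clover heads = 15/1.2 = 12.5, bramble flowers = 11/3.5 = 3.14, lavender spikes = 4.9/6.3 = 0.778.
Ranked: clover heads > bramble flowers > lavender spikes > deep corollas.

clover heads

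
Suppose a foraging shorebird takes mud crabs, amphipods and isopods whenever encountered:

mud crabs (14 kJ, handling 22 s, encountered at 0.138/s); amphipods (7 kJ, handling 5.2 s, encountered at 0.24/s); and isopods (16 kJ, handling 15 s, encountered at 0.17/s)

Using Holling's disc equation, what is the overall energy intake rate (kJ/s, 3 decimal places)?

R = Σλ_iE_i / (1 + Σλ_ih_i)
Numerator: 0.138×14 + 0.24×7 + 0.17×16 = 6.332
Denominator: 1 + 0.138×22 + 0.24×5.2 + 0.17×15 = 7.834
R = 6.332/7.834 = 0.8083 kJ/s

0.808 kJ/s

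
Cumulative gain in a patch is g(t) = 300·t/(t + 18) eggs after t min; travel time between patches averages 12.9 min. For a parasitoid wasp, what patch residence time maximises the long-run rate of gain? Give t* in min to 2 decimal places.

Maximise g(t)/(T+t): set derivative to zero → g'(t)(T+t) = g(t).
g'(t) = 300·18/(t + 18)². Setting 300·18/(t+18)² = 300t/[(t+18)(12.9+t)] gives 18(12.9+t) = t(t+18), so t² = 18×12.9 = 232.2.
t* = √232.2 = 15.24 min.

15.24 min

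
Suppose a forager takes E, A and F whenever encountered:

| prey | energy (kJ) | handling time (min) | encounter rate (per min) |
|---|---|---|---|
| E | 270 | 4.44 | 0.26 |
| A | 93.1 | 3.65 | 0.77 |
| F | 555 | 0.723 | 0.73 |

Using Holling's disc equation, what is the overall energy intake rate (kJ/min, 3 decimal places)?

Energy encountered per unit search time: 0.26×270 + 0.77×93.1 + 0.73×555 = 547 kJ/min.
Handling time per unit search time: 0.26×4.44 + 0.77×3.65 + 0.73×0.723 = 4.493.
Rate = 547/(1 + 4.493) = 99.59 kJ/min.

99.594 kJ/min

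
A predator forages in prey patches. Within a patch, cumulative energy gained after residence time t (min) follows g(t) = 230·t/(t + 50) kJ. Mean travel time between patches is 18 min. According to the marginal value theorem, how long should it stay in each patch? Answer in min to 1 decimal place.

By the marginal value theorem, leave when the instantaneous gain rate g'(t) equals the habitat-wide average g(t)/(T + t).
g'(t) = 230·50/(t + 50)². Setting 230·50/(t+50)² = 230t/[(t+50)(18+t)] gives 50(18+t) = t(t+50), so t² = 50×18 = 900.
t* = √900 = 30 min.

30.0 min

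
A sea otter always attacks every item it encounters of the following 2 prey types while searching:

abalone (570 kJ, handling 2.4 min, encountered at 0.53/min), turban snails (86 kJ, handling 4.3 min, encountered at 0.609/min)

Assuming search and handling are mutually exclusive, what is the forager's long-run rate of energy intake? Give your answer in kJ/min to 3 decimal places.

R = Σλ_iE_i / (1 + Σλ_ih_i)
Numerator: 0.53×570 + 0.609×86 = 354.5
Denominator: 1 + 0.53×2.4 + 0.609×4.3 = 4.891
R = 354.5/4.891 = 72.48 kJ/min

72.479 kJ/min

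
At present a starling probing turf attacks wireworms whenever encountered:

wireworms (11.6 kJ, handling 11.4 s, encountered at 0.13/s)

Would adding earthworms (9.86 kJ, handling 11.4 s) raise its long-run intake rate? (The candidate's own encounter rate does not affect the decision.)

On wireworms alone, R = ΣλE/(1+Σλh) = 1.508/2.482 = 0.6076 kJ/s.
earthworms: E/h = 9.86/11.4 = 0.8649 kJ/s.
Since 0.8649 > R, including earthworms increases the long-run rate.

Yes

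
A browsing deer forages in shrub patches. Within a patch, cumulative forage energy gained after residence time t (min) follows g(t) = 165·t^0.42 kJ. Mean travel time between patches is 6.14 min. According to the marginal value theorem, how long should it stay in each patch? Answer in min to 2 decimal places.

Maximise g(t)/(T+t): set derivative to zero → g'(t)(T+t) = g(t).
g'(t) = 0.42·165·t^-0.58. Setting 0.42·165·t^-0.58 = 165·t^0.42/(6.14+t) gives 0.42(6.14+t) = t, so 0.58·t = 0.42×6.14.
t* = 0.42×6.14/0.58 = 4.446 min.

4.45 min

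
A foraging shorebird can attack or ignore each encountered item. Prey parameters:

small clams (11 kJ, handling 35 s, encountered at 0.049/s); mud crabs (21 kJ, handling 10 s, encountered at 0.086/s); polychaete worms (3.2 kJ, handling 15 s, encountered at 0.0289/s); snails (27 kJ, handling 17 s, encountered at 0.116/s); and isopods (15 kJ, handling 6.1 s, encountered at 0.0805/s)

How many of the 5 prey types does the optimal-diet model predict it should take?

Profitabilities (E/h, kJ/s): isopods 2.46, mud crabs 2.1, snails 1.59, small clams 0.314, polychaete worms 0.213. Add prey in this order while the next type's profitability exceeds the intake rate on those already taken.
Rate on top 1: 0.8098. mud crabs: 2.1 > 0.8098 → include.
Rate on top 2: 1.282. snails: 1.59 > 1.282 → include.
Rate on top 3: 1.422. small clams: 0.314 < 1.422 → exclude; stop.
Optimal diet: isopods, mud crabs, snails — 3 of 5 types.

3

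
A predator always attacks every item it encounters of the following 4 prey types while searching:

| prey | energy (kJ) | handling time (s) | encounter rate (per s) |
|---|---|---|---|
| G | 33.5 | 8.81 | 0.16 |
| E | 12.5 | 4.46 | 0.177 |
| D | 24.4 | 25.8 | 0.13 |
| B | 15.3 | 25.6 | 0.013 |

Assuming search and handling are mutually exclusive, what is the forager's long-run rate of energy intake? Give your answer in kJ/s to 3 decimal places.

1.589 kJ/s

R = Σλ_iE_i / (1 + Σλ_ih_i)
Numerator: 0.16×33.5 + 0.177×12.5 + 0.13×24.4 + 0.013×15.3 = 10.94
Denominator: 1 + 0.16×8.81 + 0.177×4.46 + 0.13×25.8 + 0.013×25.6 = 6.886
R = 10.94/6.886 = 1.589 kJ/s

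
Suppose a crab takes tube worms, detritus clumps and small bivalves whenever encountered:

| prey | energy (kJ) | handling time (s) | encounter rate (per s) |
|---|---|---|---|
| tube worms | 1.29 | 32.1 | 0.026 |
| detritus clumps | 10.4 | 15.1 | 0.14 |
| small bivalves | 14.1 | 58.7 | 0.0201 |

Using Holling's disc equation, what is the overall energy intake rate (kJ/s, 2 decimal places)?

0.35 kJ/s

R = Σλ_iE_i / (1 + Σλ_ih_i)
Numerator: 0.026×1.29 + 0.14×10.4 + 0.0201×14.1 = 1.773
Denominator: 1 + 0.026×32.1 + 0.14×15.1 + 0.0201×58.7 = 5.128
R = 1.773/5.128 = 0.3457 kJ/s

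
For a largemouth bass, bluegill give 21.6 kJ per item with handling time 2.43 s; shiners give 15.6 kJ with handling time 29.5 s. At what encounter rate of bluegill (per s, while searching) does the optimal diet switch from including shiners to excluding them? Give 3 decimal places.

Drop shiners once their profitability E₂/h₂ falls below the rate achievable on bluegill alone: E₂/h₂ = λE₁/(1 + λh₁).
Solve for λ: λE₁h₂ = E₂(1 + λh₁) → λ(E₁h₂ − E₂h₁) = E₂ → λ = E₂/(E₁h₂ − E₂h₁).
λ = 15.6/(21.6×29.5 − 15.6×2.43) = 15.6/599.3 = 0.02603 per s.

0.026 per s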